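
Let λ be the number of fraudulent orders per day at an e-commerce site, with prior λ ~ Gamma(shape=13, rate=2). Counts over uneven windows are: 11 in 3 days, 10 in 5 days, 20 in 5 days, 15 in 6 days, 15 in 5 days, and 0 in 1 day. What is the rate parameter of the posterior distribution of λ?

27

Total count: 11 + 10 + 20 + 15 + 15 + 0 = 71.
Total exposure: 3 + 5 + 5 + 6 + 5 + 1 = 25 days.
By Gamma–Poisson conjugacy, the posterior is Gamma(α + Σx, β + Σt) = Gamma(13 + 71, 2 + 25) = Gamma(84, 27).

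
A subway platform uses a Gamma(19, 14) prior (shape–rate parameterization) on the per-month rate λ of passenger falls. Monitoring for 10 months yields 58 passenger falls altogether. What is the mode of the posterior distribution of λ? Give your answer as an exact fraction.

Total count 58 over total exposure 10 months.
Posterior: α' = 19 + 58 = 77, β' = 14 + 10 = 24.
Posterior mode = (α'−1)/β' = 76/24 = 19/6.

19/6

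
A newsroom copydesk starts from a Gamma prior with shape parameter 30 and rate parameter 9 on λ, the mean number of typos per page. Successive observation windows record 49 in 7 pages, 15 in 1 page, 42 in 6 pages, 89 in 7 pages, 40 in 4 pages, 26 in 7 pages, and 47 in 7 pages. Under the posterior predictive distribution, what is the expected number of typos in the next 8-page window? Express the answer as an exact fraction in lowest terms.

Total count: 49 + 15 + 42 + 89 + 40 + 26 + 47 = 308.
Total exposure: 7 + 1 + 6 + 7 + 4 + 7 + 7 = 39 pages.
Posterior: α' = 30 + 308 = 338, β' = 9 + 39 = 48.
Predictive mean over an 8-page window = T·E[λ|data] = 8·338/48 = 169/3.

169/3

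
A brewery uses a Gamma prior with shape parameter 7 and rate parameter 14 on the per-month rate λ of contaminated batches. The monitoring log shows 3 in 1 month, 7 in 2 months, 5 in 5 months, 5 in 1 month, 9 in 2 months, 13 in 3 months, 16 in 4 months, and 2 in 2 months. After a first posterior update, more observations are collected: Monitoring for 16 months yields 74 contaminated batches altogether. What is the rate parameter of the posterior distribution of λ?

Total count: 3 + 7 + 5 + 5 + 9 + 13 + 16 + 2 = 60.
Total exposure: 1 + 2 + 5 + 1 + 2 + 3 + 4 + 2 = 20 months.
After the first batch: Gamma(7 + 60, 14 + 20) = Gamma(67, 34).
Total count 74 over total exposure 16 months.
After the second batch: Gamma(67 + 74, 34 + 16) = Gamma(141, 50).

50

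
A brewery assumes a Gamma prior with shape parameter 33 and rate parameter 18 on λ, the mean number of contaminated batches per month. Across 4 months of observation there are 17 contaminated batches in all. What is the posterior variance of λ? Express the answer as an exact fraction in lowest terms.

25/242

Total count 17 over total exposure 4 months.
Gamma(α, β) with Poisson data over total exposure Σt gives posterior Gamma(α+Σx, β+Σt) = Gamma(50, 22).
Posterior variance = α'/β'² = 50/484 = 25/242.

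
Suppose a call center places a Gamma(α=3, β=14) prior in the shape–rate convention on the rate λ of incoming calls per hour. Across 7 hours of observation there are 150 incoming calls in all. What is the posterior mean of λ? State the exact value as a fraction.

51/7

Total count 150 over total exposure 7 hours.
Posterior: α' = 3 + 150 = 153, β' = 14 + 7 = 21.
Posterior mean = α'/β' = 153/21 = 51/7.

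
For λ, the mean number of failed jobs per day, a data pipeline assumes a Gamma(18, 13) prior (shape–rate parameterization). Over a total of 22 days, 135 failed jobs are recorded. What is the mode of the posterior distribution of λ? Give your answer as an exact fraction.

Total count 135 over total exposure 22 days.
Posterior: α' = 18 + 135 = 153, β' = 13 + 22 = 35.
Posterior mode = (α'−1)/β' = 152/35.

152/35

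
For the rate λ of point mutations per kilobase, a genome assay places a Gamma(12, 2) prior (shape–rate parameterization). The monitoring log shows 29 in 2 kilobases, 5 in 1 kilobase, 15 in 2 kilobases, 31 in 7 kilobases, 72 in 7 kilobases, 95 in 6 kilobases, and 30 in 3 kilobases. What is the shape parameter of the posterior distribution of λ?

Total count: 29 + 5 + 15 + 31 + 72 + 95 + 30 = 277.
Total exposure: 2 + 1 + 2 + 7 + 7 + 6 + 3 = 28 kilobases.
Posterior: α' = 12 + 277 = 289, β' = 2 + 28 = 30.

289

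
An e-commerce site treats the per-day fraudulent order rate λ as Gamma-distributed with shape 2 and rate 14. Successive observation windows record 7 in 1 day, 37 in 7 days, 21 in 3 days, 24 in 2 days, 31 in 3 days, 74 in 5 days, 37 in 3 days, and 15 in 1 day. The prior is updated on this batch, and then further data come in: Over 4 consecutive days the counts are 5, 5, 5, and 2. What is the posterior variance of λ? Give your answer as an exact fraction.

265/1849

Total count: 7 + 37 + 21 + 24 + 31 + 74 + 37 + 15 = 246.
Total exposure: 1 + 7 + 3 + 2 + 3 + 5 + 3 + 1 = 25 days.
After the first batch: Gamma(2 + 246, 14 + 25) = Gamma(248, 39).
Total count: 5 + 5 + 5 + 2 = 17.
Total exposure: 4 days.
After the second batch: Gamma(248 + 17, 39 + 4) = Gamma(265, 43).
Posterior variance = α'/β'² = 265/1849.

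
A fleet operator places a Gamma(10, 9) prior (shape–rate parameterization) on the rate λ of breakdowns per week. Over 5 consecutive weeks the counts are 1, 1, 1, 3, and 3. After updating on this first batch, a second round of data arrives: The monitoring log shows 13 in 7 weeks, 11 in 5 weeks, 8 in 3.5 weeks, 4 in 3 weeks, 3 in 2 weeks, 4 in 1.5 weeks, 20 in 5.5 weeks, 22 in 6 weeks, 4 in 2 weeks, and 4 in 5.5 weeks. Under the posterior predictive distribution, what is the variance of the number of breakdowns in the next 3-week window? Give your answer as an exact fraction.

Total count: 1 + 1 + 1 + 3 + 3 = 9.
Total exposure: 5 weeks.
After the first batch: Gamma(10 + 9, 9 + 5) = Gamma(19, 14).
Total count: 13 + 11 + 8 + 4 + 3 + 4 + 20 + 22 + 4 + 4 = 93.
Total exposure: 7 + 5 + 3.5 + 3 + 2 + 1.5 + 5.5 + 6 + 2 + 5.5 = 41 weeks.
After the second batch: Gamma(19 + 93, 14 + 41) = Gamma(112, 55).
The posterior predictive for a window of length T is Negative Binomial with variance T·α'·(β'+T)/β'² = 3·112·58/3025 = 19488/3025.

19488/3025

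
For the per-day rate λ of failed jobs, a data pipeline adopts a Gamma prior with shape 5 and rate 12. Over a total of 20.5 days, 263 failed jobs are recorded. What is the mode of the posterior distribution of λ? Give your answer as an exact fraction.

534/65

Total count 263 over total exposure 20.5 days.
By Gamma–Poisson conjugacy, the posterior is Gamma(α + Σx, β + Σt) = Gamma(5 + 263, 12 + 20.5) = Gamma(268, 65/2).
Posterior mode = (α'−1)/β' = 267/(65/2) = 534/65.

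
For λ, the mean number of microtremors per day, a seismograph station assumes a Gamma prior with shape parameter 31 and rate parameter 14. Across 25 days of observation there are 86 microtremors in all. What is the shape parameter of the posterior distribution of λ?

Total count 86 over total exposure 25 days.
The Gamma prior is conjugate for the Poisson rate, so λ | data ~ Gamma(31+86, 14+25) = Gamma(117, 39).

117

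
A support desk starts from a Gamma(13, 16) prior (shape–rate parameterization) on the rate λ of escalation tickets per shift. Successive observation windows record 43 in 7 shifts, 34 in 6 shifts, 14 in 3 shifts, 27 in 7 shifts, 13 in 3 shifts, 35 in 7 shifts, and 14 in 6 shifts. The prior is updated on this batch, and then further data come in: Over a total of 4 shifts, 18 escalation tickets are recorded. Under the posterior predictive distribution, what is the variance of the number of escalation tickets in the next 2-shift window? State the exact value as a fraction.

Total count: 43 + 34 + 14 + 27 + 13 + 35 + 14 = 180.
Total exposure: 7 + 6 + 3 + 7 + 3 + 7 + 6 = 39 shifts.
After the first batch: Gamma(13 + 180, 16 + 39) = Gamma(193, 55).
Total count 18 over total exposure 4 shifts.
After the second batch: Gamma(193 + 18, 55 + 4) = Gamma(211, 59).
The posterior predictive for a window of length T is Negative Binomial with variance T·α'·(β'+T)/β'² = 2·211·61/3481 = 25742/3481.

25742/3481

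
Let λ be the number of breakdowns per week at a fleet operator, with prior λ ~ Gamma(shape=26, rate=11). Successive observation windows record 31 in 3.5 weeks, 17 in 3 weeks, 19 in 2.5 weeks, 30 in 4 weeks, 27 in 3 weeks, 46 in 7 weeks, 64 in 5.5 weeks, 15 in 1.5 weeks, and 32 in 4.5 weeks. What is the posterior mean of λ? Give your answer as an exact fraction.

Total count: 31 + 17 + 19 + 30 + 27 + 46 + 64 + 15 + 32 = 281.
Total exposure: 3.5 + 3 + 2.5 + 4 + 3 + 7 + 5.5 + 1.5 + 4.5 = 34.5 weeks.
By Gamma–Poisson conjugacy, the posterior is Gamma(α + Σx, β + Σt) = Gamma(26 + 281, 11 + 34.5) = Gamma(307, 91/2).
Posterior mean = α'/β' = 307/(91/2) = 614/91.

614/91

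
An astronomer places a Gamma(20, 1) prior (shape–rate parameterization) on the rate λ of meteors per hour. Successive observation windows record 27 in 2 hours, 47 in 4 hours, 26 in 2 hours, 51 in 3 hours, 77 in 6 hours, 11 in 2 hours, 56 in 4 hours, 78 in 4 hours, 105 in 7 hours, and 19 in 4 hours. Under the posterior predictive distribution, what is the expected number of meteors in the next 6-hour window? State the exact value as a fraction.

Total count: 27 + 47 + 26 + 51 + 77 + 11 + 56 + 78 + 105 + 19 = 497.
Total exposure: 2 + 4 + 2 + 3 + 6 + 2 + 4 + 4 + 7 + 4 = 38 hours.
Posterior: α' = 20 + 497 = 517, β' = 1 + 38 = 39.
Predictive mean over a 6-hour window = T·E[λ|data] = 6·517/39 = 1034/13.

1034/13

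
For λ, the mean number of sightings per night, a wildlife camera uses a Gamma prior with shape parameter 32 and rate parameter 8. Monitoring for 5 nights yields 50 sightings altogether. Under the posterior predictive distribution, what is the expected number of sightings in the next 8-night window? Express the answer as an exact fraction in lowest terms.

Total count 50 over total exposure 5 nights.
By Gamma–Poisson conjugacy, the posterior is Gamma(α + Σx, β + Σt) = Gamma(32 + 50, 8 + 5) = Gamma(82, 13).
Predictive mean over an 8-night window = T·E[λ|data] = 8·82/13 = 656/13.

656/13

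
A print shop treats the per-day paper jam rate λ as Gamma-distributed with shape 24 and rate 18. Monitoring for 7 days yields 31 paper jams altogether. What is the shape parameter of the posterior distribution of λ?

Total count 31 over total exposure 7 days.
Posterior: α' = 24 + 31 = 55, β' = 18 + 7 = 25.

55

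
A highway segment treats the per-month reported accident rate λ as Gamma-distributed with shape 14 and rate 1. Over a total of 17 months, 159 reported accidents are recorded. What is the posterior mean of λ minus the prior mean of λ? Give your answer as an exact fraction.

Total count 159 over total exposure 17 months.
Conjugate update: add total count to the shape and total exposure to the rate, giving Gamma(173, 18).
Posterior mean = 173/18 = 173/18; prior mean = 14/1 = 14. Difference = 173/18 − 14 = -79/18.

-79/18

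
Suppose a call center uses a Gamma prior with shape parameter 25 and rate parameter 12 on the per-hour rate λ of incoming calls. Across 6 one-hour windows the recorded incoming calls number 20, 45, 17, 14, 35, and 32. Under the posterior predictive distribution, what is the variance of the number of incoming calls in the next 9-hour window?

Total count: 20 + 45 + 17 + 14 + 35 + 32 = 163.
Total exposure: 6 hours.
By Gamma–Poisson conjugacy, the posterior is Gamma(α + Σx, β + Σt) = Gamma(25 + 163, 12 + 6) = Gamma(188, 18).
The posterior predictive for a window of length T is Negative Binomial with variance T·α'·(β'+T)/β'² = 9·188·27/324 = 141.

141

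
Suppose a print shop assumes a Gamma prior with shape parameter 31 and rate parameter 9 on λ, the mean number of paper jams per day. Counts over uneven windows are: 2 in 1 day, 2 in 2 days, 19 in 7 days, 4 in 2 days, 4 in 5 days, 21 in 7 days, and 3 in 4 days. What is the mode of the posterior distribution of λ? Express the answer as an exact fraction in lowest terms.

Total count: 2 + 2 + 19 + 4 + 4 + 21 + 3 = 55.
Total exposure: 1 + 2 + 7 + 2 + 5 + 7 + 4 = 28 days.
Gamma(α, β) with Poisson data over total exposure Σt gives posterior Gamma(α+Σx, β+Σt) = Gamma(86, 37).
Posterior mode = (α'−1)/β' = 85/37.

85/37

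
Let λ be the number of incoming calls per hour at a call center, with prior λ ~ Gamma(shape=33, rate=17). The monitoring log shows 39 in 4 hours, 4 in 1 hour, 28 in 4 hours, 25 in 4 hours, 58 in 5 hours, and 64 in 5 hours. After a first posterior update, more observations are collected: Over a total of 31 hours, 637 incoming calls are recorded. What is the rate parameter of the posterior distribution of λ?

71

Total count: 39 + 4 + 28 + 25 + 58 + 64 = 218.
Total exposure: 4 + 1 + 4 + 4 + 5 + 5 = 23 hours.
After the first batch: Gamma(33 + 218, 17 + 23) = Gamma(251, 40).
Total count 637 over total exposure 31 hours.
After the second batch: Gamma(251 + 637, 40 + 31) = Gamma(888, 71).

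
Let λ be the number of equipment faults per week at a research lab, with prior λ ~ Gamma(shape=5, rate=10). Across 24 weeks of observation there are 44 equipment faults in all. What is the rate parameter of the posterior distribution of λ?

Total count 44 over total exposure 24 weeks.
By Gamma–Poisson conjugacy, the posterior is Gamma(α + Σx, β + Σt) = Gamma(5 + 44, 10 + 24) = Gamma(49, 34).

34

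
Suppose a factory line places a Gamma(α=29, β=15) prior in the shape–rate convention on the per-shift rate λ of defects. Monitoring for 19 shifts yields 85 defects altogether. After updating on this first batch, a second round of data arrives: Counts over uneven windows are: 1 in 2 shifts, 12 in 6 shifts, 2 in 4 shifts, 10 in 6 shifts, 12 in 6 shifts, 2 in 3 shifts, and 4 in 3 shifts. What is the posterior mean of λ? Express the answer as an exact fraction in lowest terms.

Total count 85 over total exposure 19 shifts.
After the first batch: Gamma(29 + 85, 15 + 19) = Gamma(114, 34).
Total count: 1 + 12 + 2 + 10 + 12 + 2 + 4 = 43.
Total exposure: 2 + 6 + 4 + 6 + 6 + 3 + 3 = 30 shifts.
After the second batch: Gamma(114 + 43, 34 + 30) = Gamma(157, 64).
Posterior mean = α'/β' = 157/64.

157/64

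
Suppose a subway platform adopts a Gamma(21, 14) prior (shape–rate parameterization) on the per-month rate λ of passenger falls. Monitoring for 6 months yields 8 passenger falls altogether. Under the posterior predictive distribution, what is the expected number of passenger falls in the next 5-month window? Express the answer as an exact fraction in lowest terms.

29/4

Total count 8 over total exposure 6 months.
Gamma(α, β) with Poisson data over total exposure Σt gives posterior Gamma(α+Σx, β+Σt) = Gamma(29, 20).
Predictive mean over a 5-month window = T·E[λ|data] = 5·29/20 = 29/4.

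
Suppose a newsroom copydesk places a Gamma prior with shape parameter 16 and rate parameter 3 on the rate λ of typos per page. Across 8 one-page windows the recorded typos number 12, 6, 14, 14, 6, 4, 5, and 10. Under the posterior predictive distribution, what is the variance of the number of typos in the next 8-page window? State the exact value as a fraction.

13224/121

Total count: 12 + 6 + 14 + 14 + 6 + 4 + 5 + 10 = 71.
Total exposure: 8 pages.
By Gamma–Poisson conjugacy, the posterior is Gamma(α + Σx, β + Σt) = Gamma(16 + 71, 3 + 8) = Gamma(87, 11).
The posterior predictive for a window of length T is Negative Binomial with variance T·α'·(β'+T)/β'² = 8·87·19/121 = 13224/121.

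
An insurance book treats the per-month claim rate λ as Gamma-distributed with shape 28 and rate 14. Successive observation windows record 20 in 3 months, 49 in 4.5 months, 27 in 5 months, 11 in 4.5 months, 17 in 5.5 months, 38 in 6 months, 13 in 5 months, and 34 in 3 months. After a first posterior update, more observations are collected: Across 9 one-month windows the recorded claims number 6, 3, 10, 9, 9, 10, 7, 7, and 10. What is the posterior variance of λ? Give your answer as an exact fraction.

Total count: 20 + 49 + 27 + 11 + 17 + 38 + 13 + 34 = 209.
Total exposure: 3 + 4.5 + 5 + 4.5 + 5.5 + 6 + 5 + 3 = 36.5 months.
After the first batch: Gamma(28 + 209, 14 + 36.5) = Gamma(237, 101/2).
Total count: 6 + 3 + 10 + 9 + 9 + 10 + 7 + 7 + 10 = 71.
Total exposure: 9 months.
After the second batch: Gamma(237 + 71, 101/2 + 9) = Gamma(308, 119/2).
Posterior variance = α'/β'² = 308/(14161/4) = 176/2023.

176/2023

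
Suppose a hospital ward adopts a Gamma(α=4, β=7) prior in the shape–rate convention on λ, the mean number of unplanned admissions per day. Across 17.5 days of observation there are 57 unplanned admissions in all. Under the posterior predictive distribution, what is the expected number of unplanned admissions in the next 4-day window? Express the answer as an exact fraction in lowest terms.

Total count 57 over total exposure 17.5 days.
Posterior: α' = 4 + 57 = 61, β' = 7 + 17.5 = 49/2.
Predictive mean over a 4-day window = T·E[λ|data] = 4·61/(49/2) = 488/49.

488/49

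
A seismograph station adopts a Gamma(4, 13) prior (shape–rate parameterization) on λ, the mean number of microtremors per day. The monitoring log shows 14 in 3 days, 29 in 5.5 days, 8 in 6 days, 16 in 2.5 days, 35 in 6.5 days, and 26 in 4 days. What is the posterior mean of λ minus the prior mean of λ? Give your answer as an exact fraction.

1036/351

Total count: 14 + 29 + 8 + 16 + 35 + 26 = 128.
Total exposure: 3 + 5.5 + 6 + 2.5 + 6.5 + 4 = 27.5 days.
The Gamma prior is conjugate for the Poisson rate, so λ | data ~ Gamma(4+128, 13+27.5) = Gamma(132, 81/2).
Posterior mean = 132/(81/2) = 88/27; prior mean = 4/13 = 4/13. Difference = 88/27 − 4/13 = 1036/351.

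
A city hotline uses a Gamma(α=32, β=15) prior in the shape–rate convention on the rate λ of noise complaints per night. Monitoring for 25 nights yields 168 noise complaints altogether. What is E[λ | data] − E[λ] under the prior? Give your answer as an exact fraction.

Total count 168 over total exposure 25 nights.
Conjugate update: add total count to the shape and total exposure to the rate, giving Gamma(200, 40).
Posterior mean = 200/40 = 5; prior mean = 32/15 = 32/15. Difference = 5 − 32/15 = 43/15.

43/15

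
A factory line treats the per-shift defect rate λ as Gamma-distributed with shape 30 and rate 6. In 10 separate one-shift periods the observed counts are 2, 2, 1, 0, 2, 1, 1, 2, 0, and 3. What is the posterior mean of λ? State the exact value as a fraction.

11/4

Total count: 2 + 2 + 1 + 0 + 2 + 1 + 1 + 2 + 0 + 3 = 14.
Total exposure: 10 shifts.
Posterior: α' = 30 + 14 = 44, β' = 6 + 10 = 16.
Posterior mean = α'/β' = 44/16 = 11/4.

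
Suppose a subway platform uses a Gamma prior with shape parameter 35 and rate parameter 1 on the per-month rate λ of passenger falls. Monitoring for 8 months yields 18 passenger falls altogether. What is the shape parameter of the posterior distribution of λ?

Total count 18 over total exposure 8 months.
Conjugate update: add total count to the shape and total exposure to the rate, giving Gamma(53, 9).

53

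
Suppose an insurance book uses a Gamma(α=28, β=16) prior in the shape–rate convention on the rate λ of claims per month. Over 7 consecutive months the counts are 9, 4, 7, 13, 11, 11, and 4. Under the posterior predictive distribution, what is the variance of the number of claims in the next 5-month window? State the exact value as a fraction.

12180/529

Total count: 9 + 4 + 7 + 13 + 11 + 11 + 4 = 59.
Total exposure: 7 months.
Conjugate update: add total count to the shape and total exposure to the rate, giving Gamma(87, 23).
The posterior predictive for a window of length T is Negative Binomial with variance T·α'·(β'+T)/β'² = 5·87·28/529 = 12180/529.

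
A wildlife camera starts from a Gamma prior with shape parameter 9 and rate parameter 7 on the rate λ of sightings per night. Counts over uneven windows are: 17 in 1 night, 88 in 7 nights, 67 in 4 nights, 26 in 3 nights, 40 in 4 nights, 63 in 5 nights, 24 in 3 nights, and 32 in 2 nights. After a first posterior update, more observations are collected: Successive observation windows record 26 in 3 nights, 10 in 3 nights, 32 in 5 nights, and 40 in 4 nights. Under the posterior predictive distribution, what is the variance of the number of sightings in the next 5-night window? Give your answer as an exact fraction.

44240/867

Total count: 17 + 88 + 67 + 26 + 40 + 63 + 24 + 32 = 357.
Total exposure: 1 + 7 + 4 + 3 + 4 + 5 + 3 + 2 = 29 nights.
After the first batch: Gamma(9 + 357, 7 + 29) = Gamma(366, 36).
Total count: 26 + 10 + 32 + 40 = 108.
Total exposure: 3 + 3 + 5 + 4 = 15 nights.
After the second batch: Gamma(366 + 108, 36 + 15) = Gamma(474, 51).
The posterior predictive for a window of length T is Negative Binomial with variance T·α'·(β'+T)/β'² = 5·474·56/2601 = 44240/867.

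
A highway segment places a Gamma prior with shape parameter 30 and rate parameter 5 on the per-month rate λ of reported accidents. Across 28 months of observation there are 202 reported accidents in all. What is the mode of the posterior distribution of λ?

Total count 202 over total exposure 28 months.
The Gamma prior is conjugate for the Poisson rate, so λ | data ~ Gamma(30+202, 5+28) = Gamma(232, 33).
Posterior mode = (α'−1)/β' = 231/33 = 7.

7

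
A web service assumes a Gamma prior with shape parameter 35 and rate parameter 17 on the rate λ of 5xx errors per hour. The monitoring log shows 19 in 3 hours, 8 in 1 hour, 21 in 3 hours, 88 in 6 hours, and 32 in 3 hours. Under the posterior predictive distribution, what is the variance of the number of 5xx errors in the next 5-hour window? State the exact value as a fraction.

38570/1089

Total count: 19 + 8 + 21 + 88 + 32 = 168.
Total exposure: 3 + 1 + 3 + 6 + 3 = 16 hours.
The Gamma prior is conjugate for the Poisson rate, so λ | data ~ Gamma(35+168, 17+16) = Gamma(203, 33).
The posterior predictive for a window of length T is Negative Binomial with variance T·α'·(β'+T)/β'² = 5·203·38/1089 = 38570/1089.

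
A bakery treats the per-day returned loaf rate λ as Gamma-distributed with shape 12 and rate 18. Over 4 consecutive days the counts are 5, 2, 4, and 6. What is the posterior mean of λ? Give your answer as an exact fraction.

Total count: 5 + 2 + 4 + 6 = 17.
Total exposure: 4 days.
Conjugate update: add total count to the shape and total exposure to the rate, giving Gamma(29, 22).
Posterior mean = α'/β' = 29/22.

29/22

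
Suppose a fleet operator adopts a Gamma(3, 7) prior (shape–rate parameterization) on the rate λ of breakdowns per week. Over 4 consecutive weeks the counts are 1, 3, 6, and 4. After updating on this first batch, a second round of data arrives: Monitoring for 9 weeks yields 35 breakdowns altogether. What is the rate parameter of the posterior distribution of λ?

20

Total count: 1 + 3 + 6 + 4 = 14.
Total exposure: 4 weeks.
After the first batch: Gamma(3 + 14, 7 + 4) = Gamma(17, 11).
Total count 35 over total exposure 9 weeks.
After the second batch: Gamma(17 + 35, 11 + 9) = Gamma(52, 20).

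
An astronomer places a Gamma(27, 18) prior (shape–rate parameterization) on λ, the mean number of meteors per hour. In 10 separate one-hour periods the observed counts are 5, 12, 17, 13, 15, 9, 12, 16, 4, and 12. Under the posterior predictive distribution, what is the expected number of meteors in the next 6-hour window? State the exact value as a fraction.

213/7

Total count: 5 + 12 + 17 + 13 + 15 + 9 + 12 + 16 + 4 + 12 = 115.
Total exposure: 10 hours.
By Gamma–Poisson conjugacy, the posterior is Gamma(α + Σx, β + Σt) = Gamma(27 + 115, 18 + 10) = Gamma(142, 28).
Predictive mean over a 6-hour window = T·E[λ|data] = 6·142/28 = 213/7.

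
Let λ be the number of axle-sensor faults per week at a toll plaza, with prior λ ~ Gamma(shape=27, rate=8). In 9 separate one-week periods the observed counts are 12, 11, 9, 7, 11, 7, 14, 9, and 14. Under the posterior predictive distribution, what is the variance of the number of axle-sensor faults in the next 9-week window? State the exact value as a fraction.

Total count: 12 + 11 + 9 + 7 + 11 + 7 + 14 + 9 + 14 = 94.
Total exposure: 9 weeks.
Conjugate update: add total count to the shape and total exposure to the rate, giving Gamma(121, 17).
The posterior predictive for a window of length T is Negative Binomial with variance T·α'·(β'+T)/β'² = 9·121·26/289 = 28314/289.

28314/289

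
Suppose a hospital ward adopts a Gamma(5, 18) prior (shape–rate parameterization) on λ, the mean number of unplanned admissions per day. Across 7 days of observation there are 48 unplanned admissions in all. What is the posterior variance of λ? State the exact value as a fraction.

53/625

Total count 48 over total exposure 7 days.
By Gamma–Poisson conjugacy, the posterior is Gamma(α + Σx, β + Σt) = Gamma(5 + 48, 18 + 7) = Gamma(53, 25).
Posterior variance = α'/β'² = 53/625.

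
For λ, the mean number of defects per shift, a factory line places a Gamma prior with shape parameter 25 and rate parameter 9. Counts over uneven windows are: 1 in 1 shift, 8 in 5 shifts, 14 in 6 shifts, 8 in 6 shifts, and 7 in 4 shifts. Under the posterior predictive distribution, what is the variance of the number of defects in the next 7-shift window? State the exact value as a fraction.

16758/961

Total count: 1 + 8 + 14 + 8 + 7 = 38.
Total exposure: 1 + 5 + 6 + 6 + 4 = 22 shifts.
Gamma(α, β) with Poisson data over total exposure Σt gives posterior Gamma(α+Σx, β+Σt) = Gamma(63, 31).
The posterior predictive for a window of length T is Negative Binomial with variance T·α'·(β'+T)/β'² = 7·63·38/961 = 16758/961.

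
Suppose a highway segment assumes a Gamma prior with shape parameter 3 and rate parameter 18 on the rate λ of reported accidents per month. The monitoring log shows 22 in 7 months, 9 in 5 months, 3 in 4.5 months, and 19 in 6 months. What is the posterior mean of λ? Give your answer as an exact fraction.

112/81

Total count: 22 + 9 + 3 + 19 = 53.
Total exposure: 7 + 5 + 4.5 + 6 = 22.5 months.
Gamma(α, β) with Poisson data over total exposure Σt gives posterior Gamma(α+Σx, β+Σt) = Gamma(56, 81/2).
Posterior mean = α'/β' = 56/(81/2) = 112/81.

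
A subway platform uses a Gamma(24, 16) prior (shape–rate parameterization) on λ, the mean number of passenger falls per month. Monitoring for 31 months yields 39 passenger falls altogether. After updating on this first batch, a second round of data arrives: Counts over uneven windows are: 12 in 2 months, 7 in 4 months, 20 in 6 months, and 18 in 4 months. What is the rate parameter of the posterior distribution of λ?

Total count 39 over total exposure 31 months.
After the first batch: Gamma(24 + 39, 16 + 31) = Gamma(63, 47).
Total count: 12 + 7 + 20 + 18 = 57.
Total exposure: 2 + 4 + 6 + 4 = 16 months.
After the second batch: Gamma(63 + 57, 47 + 16) = Gamma(120, 63).

63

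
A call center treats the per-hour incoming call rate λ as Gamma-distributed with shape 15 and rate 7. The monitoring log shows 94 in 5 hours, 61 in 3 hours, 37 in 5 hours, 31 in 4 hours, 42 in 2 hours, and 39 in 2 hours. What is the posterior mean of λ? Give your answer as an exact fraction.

Total count: 94 + 61 + 37 + 31 + 42 + 39 = 304.
Total exposure: 5 + 3 + 5 + 4 + 2 + 2 = 21 hours.
The Gamma prior is conjugate for the Poisson rate, so λ | data ~ Gamma(15+304, 7+21) = Gamma(319, 28).
Posterior mean = α'/β' = 319/28.

319/28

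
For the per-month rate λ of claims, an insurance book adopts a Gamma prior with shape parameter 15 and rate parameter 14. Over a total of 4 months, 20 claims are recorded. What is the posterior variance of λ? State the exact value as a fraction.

Total count 20 over total exposure 4 months.
By Gamma–Poisson conjugacy, the posterior is Gamma(α + Σx, β + Σt) = Gamma(15 + 20, 14 + 4) = Gamma(35, 18).
Posterior variance = α'/β'² = 35/324.

35/324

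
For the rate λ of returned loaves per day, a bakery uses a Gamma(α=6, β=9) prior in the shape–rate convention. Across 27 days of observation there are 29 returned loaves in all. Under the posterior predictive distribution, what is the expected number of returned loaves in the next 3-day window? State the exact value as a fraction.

35/12

Total count 29 over total exposure 27 days.
Gamma(α, β) with Poisson data over total exposure Σt gives posterior Gamma(α+Σx, β+Σt) = Gamma(35, 36).
Predictive mean over a 3-day window = T·E[λ|data] = 3·35/36 = 35/12.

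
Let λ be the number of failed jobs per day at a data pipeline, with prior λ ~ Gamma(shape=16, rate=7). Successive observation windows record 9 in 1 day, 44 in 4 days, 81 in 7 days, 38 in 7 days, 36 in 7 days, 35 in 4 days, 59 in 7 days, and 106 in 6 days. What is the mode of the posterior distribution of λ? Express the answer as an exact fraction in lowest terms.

Total count: 9 + 44 + 81 + 38 + 36 + 35 + 59 + 106 = 408.
Total exposure: 1 + 4 + 7 + 7 + 7 + 4 + 7 + 6 = 43 days.
The Gamma prior is conjugate for the Poisson rate, so λ | data ~ Gamma(16+408, 7+43) = Gamma(424, 50).
Posterior mode = (α'−1)/β' = 423/50.

423/50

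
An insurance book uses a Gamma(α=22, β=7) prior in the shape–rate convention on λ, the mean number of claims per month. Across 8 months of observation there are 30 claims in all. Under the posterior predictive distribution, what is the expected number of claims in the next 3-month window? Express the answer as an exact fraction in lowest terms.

52/5

Total count 30 over total exposure 8 months.
Conjugate update: add total count to the shape and total exposure to the rate, giving Gamma(52, 15).
Predictive mean over a 3-month window = T·E[λ|data] = 3·52/15 = 52/5.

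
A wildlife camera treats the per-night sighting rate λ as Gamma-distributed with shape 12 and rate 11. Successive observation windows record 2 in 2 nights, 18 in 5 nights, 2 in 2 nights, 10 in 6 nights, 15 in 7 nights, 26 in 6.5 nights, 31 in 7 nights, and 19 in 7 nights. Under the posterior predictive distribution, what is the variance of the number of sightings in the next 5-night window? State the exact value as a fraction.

157950/11449

Total count: 2 + 18 + 2 + 10 + 15 + 26 + 31 + 19 = 123.
Total exposure: 2 + 5 + 2 + 6 + 7 + 6.5 + 7 + 7 = 42.5 nights.
The Gamma prior is conjugate for the Poisson rate, so λ | data ~ Gamma(12+123, 11+42.5) = Gamma(135, 107/2).
The posterior predictive for a window of length T is Negative Binomial with variance T·α'·(β'+T)/β'² = 5·135·(117/2)/(11449/4) = 157950/11449.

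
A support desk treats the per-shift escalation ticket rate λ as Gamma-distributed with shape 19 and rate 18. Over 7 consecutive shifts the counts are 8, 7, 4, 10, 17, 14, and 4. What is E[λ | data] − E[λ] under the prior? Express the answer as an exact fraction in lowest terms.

Total count: 8 + 7 + 4 + 10 + 17 + 14 + 4 = 64.
Total exposure: 7 shifts.
Gamma(α, β) with Poisson data over total exposure Σt gives posterior Gamma(α+Σx, β+Σt) = Gamma(83, 25).
Posterior mean = 83/25 = 83/25; prior mean = 19/18 = 19/18. Difference = 83/25 − 19/18 = 1019/450.

1019/450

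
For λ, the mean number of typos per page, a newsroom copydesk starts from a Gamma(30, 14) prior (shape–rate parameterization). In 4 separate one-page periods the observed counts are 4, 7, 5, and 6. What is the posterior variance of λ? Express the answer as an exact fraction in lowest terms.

Total count: 4 + 7 + 5 + 6 = 22.
Total exposure: 4 pages.
Conjugate update: add total count to the shape and total exposure to the rate, giving Gamma(52, 18).
Posterior variance = α'/β'² = 52/324 = 13/81.

13/81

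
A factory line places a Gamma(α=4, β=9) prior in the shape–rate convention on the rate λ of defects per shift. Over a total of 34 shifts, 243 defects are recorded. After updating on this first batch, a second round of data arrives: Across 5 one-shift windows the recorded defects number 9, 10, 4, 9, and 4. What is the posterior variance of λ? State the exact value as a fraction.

Total count 243 over total exposure 34 shifts.
After the first batch: Gamma(4 + 243, 9 + 34) = Gamma(247, 43).
Total count: 9 + 10 + 4 + 9 + 4 = 36.
Total exposure: 5 shifts.
After the second batch: Gamma(247 + 36, 43 + 5) = Gamma(283, 48).
Posterior variance = α'/β'² = 283/2304.

283/2304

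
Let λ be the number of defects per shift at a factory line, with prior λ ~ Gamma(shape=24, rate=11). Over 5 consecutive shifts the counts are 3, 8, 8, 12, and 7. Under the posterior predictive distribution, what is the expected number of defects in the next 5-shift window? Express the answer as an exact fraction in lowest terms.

Total count: 3 + 8 + 8 + 12 + 7 = 38.
Total exposure: 5 shifts.
The Gamma prior is conjugate for the Poisson rate, so λ | data ~ Gamma(24+38, 11+5) = Gamma(62, 16).
Predictive mean over a 5-shift window = T·E[λ|data] = 5·62/16 = 155/8.

155/8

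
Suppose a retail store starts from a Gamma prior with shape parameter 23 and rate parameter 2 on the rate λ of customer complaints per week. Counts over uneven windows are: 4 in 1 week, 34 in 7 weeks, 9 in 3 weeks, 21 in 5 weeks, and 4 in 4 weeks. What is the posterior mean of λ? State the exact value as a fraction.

Total count: 4 + 34 + 9 + 21 + 4 = 72.
Total exposure: 1 + 7 + 3 + 5 + 4 = 20 weeks.
The Gamma prior is conjugate for the Poisson rate, so λ | data ~ Gamma(23+72, 2+20) = Gamma(95, 22).
Posterior mean = α'/β' = 95/22.

95/22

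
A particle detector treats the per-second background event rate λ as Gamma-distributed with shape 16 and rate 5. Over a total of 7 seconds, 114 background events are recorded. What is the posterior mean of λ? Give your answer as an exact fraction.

Total count 114 over total exposure 7 seconds.
Gamma(α, β) with Poisson data over total exposure Σt gives posterior Gamma(α+Σx, β+Σt) = Gamma(130, 12).
Posterior mean = α'/β' = 130/12 = 65/6.

65/6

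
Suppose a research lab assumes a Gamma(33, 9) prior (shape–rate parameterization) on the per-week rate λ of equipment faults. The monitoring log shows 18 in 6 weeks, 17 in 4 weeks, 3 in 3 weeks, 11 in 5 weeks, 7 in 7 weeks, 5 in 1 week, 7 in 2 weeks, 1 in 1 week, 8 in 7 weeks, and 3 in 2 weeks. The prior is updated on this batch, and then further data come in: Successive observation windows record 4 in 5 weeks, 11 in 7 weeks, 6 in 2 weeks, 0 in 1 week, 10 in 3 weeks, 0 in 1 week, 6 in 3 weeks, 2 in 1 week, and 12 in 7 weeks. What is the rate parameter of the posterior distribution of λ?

77

Total count: 18 + 17 + 3 + 11 + 7 + 5 + 7 + 1 + 8 + 3 = 80.
Total exposure: 6 + 4 + 3 + 5 + 7 + 1 + 2 + 1 + 7 + 2 = 38 weeks.
After the first batch: Gamma(33 + 80, 9 + 38) = Gamma(113, 47).
Total count: 4 + 11 + 6 + 0 + 10 + 0 + 6 + 2 + 12 = 51.
Total exposure: 5 + 7 + 2 + 1 + 3 + 1 + 3 + 1 + 7 = 30 weeks.
After the second batch: Gamma(113 + 51, 47 + 30) = Gamma(164, 77).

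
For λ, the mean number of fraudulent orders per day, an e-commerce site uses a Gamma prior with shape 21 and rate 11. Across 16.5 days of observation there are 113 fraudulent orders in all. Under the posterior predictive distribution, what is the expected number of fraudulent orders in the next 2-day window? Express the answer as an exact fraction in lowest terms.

Total count 113 over total exposure 16.5 days.
By Gamma–Poisson conjugacy, the posterior is Gamma(α + Σx, β + Σt) = Gamma(21 + 113, 11 + 16.5) = Gamma(134, 55/2).
Predictive mean over a 2-day window = T·E[λ|data] = 2·134/(55/2) = 536/55.

536/55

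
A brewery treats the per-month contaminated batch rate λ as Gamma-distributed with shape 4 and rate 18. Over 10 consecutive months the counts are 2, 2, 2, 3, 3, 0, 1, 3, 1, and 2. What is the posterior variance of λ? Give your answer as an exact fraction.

23/784

Total count: 2 + 2 + 2 + 3 + 3 + 0 + 1 + 3 + 1 + 2 = 19.
Total exposure: 10 months.
By Gamma–Poisson conjugacy, the posterior is Gamma(α + Σx, β + Σt) = Gamma(4 + 19, 18 + 10) = Gamma(23, 28).
Posterior variance = α'/β'² = 23/784.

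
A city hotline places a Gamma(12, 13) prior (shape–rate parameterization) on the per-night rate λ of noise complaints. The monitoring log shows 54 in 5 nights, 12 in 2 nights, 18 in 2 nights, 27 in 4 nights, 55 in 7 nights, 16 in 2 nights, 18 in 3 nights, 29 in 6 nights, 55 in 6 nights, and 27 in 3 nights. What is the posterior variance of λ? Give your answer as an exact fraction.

Total count: 54 + 12 + 18 + 27 + 55 + 16 + 18 + 29 + 55 + 27 = 311.
Total exposure: 5 + 2 + 2 + 4 + 7 + 2 + 3 + 6 + 6 + 3 = 40 nights.
The Gamma prior is conjugate for the Poisson rate, so λ | data ~ Gamma(12+311, 13+40) = Gamma(323, 53).
Posterior variance = α'/β'² = 323/2809.

323/2809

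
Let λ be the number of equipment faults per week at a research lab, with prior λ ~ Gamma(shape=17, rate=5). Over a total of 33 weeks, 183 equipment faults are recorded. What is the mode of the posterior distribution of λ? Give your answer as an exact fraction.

199/38

Total count 183 over total exposure 33 weeks.
Conjugate update: add total count to the shape and total exposure to the rate, giving Gamma(200, 38).
Posterior mode = (α'−1)/β' = 199/38.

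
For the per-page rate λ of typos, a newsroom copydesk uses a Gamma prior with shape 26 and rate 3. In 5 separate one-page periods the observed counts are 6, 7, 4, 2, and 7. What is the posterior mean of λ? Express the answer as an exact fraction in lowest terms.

13/2

Total count: 6 + 7 + 4 + 2 + 7 = 26.
Total exposure: 5 pages.
Posterior: α' = 26 + 26 = 52, β' = 3 + 5 = 8.
Posterior mean = α'/β' = 52/8 = 13/2.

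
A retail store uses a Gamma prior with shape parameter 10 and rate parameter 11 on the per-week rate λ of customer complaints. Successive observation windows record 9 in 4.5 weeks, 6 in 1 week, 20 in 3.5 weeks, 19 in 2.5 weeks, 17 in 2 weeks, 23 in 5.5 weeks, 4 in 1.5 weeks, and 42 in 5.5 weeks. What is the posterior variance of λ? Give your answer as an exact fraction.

Total count: 9 + 6 + 20 + 19 + 17 + 23 + 4 + 42 = 140.
Total exposure: 4.5 + 1 + 3.5 + 2.5 + 2 + 5.5 + 1.5 + 5.5 = 26 weeks.
By Gamma–Poisson conjugacy, the posterior is Gamma(α + Σx, β + Σt) = Gamma(10 + 140, 11 + 26) = Gamma(150, 37).
Posterior variance = α'/β'² = 150/1369.

150/1369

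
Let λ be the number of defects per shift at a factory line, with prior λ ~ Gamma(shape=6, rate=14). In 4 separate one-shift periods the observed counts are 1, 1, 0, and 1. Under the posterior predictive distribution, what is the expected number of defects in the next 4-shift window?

Total count: 1 + 1 + 0 + 1 = 3.
Total exposure: 4 shifts.
Posterior: α' = 6 + 3 = 9, β' = 14 + 4 = 18.
Predictive mean over a 4-shift window = T·E[λ|data] = 4·9/18 = 2.

2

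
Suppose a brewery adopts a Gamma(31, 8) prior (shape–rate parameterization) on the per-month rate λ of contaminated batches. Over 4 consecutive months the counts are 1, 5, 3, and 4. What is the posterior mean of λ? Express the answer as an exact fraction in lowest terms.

Total count: 1 + 5 + 3 + 4 = 13.
Total exposure: 4 months.
Gamma(α, β) with Poisson data over total exposure Σt gives posterior Gamma(α+Σx, β+Σt) = Gamma(44, 12).
Posterior mean = α'/β' = 44/12 = 11/3.

11/3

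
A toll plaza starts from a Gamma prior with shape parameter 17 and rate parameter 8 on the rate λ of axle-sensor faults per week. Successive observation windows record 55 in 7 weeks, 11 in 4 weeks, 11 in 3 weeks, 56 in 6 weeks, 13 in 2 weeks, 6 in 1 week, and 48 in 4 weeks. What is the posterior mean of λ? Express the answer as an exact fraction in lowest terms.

Total count: 55 + 11 + 11 + 56 + 13 + 6 + 48 = 200.
Total exposure: 7 + 4 + 3 + 6 + 2 + 1 + 4 = 27 weeks.
Posterior: α' = 17 + 200 = 217, β' = 8 + 27 = 35.
Posterior mean = α'/β' = 217/35 = 31/5.

31/5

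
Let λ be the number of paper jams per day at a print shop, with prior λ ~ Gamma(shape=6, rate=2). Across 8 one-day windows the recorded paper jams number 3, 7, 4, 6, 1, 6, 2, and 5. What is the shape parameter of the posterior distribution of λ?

40

Total count: 3 + 7 + 4 + 6 + 1 + 6 + 2 + 5 = 34.
Total exposure: 8 days.
By Gamma–Poisson conjugacy, the posterior is Gamma(α + Σx, β + Σt) = Gamma(6 + 34, 2 + 8) = Gamma(40, 10).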